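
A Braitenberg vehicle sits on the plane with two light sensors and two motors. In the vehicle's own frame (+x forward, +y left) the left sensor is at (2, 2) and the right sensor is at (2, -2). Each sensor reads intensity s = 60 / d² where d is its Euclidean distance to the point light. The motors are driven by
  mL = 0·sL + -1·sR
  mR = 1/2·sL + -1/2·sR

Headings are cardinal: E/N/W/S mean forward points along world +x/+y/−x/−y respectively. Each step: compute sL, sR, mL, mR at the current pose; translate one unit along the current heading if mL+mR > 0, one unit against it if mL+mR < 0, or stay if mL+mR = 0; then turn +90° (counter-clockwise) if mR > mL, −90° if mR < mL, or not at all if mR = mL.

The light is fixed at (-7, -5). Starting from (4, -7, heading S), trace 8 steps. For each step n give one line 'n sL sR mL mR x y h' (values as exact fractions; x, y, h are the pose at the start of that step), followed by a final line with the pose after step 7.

0 12/37 60/97 -60/97 -528/3589 4 -7 S
1 6/17 30/89 -30/89 12/1513 4 -6 E
2 12/13 12/29 -12/29 96/377 3 -6 N
3 3/4 15/16 -15/16 -3/32 3 -7 W
4 12/37 60/97 -60/97 -528/3589 4 -7 S
5 6/17 30/89 -30/89 12/1513 4 -6 E
6 12/13 12/29 -12/29 96/377 3 -6 N
7 3/4 15/16 -15/16 -3/32 3 -7 W
final 4 -7 S

n=0: pose=(4,-7,S); sL=12/37, sR=60/97; mL=-60/97, mR=-528/3589; mL+mR=-2748/3589 → advance -1; mR−mL=1692/3589 → turn +1·90°
n=1: pose=(4,-6,E); sL=6/17, sR=30/89; mL=-30/89, mR=12/1513; mL+mR=-498/1513 → advance -1; mR−mL=522/1513 → turn +1·90°
n=2: pose=(3,-6,N); sL=12/13, sR=12/29; mL=-12/29, mR=96/377; mL+mR=-60/377 → advance -1; mR−mL=252/377 → turn +1·90°
n=3: pose=(3,-7,W); sL=3/4, sR=15/16; mL=-15/16, mR=-3/32; mL+mR=-33/32 → advance -1; mR−mL=27/32 → turn +1·90°
n=4: pose=(4,-7,S); sL=12/37, sR=60/97; mL=-60/97, mR=-528/3589; mL+mR=-2748/3589 → advance -1; mR−mL=1692/3589 → turn +1·90°
n=5: pose=(4,-6,E); sL=6/17, sR=30/89; mL=-30/89, mR=12/1513; mL+mR=-498/1513 → advance -1; mR−mL=522/1513 → turn +1·90°
n=6: pose=(3,-6,N); sL=12/13, sR=12/29; mL=-12/29, mR=96/377; mL+mR=-60/377 → advance -1; mR−mL=252/377 → turn +1·90°
n=7: pose=(3,-7,W); sL=3/4, sR=15/16; mL=-15/16, mR=-3/32; mL+mR=-33/32 → advance -1; mR−mL=27/32 → turn +1·90°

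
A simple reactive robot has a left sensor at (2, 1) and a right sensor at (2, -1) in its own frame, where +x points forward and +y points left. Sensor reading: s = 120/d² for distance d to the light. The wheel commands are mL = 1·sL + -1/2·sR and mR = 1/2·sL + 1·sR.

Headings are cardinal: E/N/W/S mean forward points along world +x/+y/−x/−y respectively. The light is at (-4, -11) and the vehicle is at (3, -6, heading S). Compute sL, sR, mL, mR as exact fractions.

left sensor world pos  = (4, -8); dL² = 73
right sensor world pos = (2, -8); dR² = 45
sL = 120/73 = 120/73
sR = 120/45 = 8/3
mL = 1·sL + -1/2·sR = 68/219
mR = 1/2·sL + 1·sR = 764/219

120/73 8/3 68/219 764/219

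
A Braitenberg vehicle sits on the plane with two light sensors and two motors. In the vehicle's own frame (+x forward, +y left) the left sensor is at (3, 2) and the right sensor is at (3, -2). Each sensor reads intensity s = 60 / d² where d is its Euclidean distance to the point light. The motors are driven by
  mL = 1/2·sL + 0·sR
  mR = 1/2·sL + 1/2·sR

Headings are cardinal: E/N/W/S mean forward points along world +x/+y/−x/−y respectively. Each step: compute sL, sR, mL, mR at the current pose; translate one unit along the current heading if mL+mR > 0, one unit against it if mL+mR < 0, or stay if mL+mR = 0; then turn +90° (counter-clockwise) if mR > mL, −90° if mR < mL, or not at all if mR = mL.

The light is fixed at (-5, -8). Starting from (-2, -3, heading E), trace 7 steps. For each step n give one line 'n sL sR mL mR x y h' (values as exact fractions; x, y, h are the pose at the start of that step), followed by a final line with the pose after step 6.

n=0: pose=(-2,-3,E); sL=12/17, sR=4/3; mL=6/17, mR=52/51; mL+mR=70/51 → advance +1; mR−mL=2/3 → turn +1·90°
n=1: pose=(-1,-3,N); sL=15/17, sR=3/5; mL=15/34, mR=63/85; mL+mR=201/170 → advance +1; mR−mL=3/10 → turn +1·90°
n=2: pose=(-1,-2,W); sL=60/17, sR=12/13; mL=30/17, mR=492/221; mL+mR=882/221 → advance +1; mR−mL=6/13 → turn +1·90°
n=3: pose=(-2,-2,S); sL=30/17, sR=6; mL=15/17, mR=66/17; mL+mR=81/17 → advance +1; mR−mL=3 → turn +1·90°
n=4: pose=(-2,-3,E); sL=12/17, sR=4/3; mL=6/17, mR=52/51; mL+mR=70/51 → advance +1; mR−mL=2/3 → turn +1·90°
n=5: pose=(-1,-3,N); sL=15/17, sR=3/5; mL=15/34, mR=63/85; mL+mR=201/170 → advance +1; mR−mL=3/10 → turn +1·90°
n=6: pose=(-1,-2,W); sL=60/17, sR=12/13; mL=30/17, mR=492/221; mL+mR=882/221 → advance +1; mR−mL=6/13 → turn +1·90°

0 12/17 4/3 6/17 52/51 -2 -3 E
1 15/17 3/5 15/34 63/85 -1 -3 N
2 60/17 12/13 30/17 492/221 -1 -2 W
3 30/17 6 15/17 66/17 -2 -2 S
4 12/17 4/3 6/17 52/51 -2 -3 E
5 15/17 3/5 15/34 63/85 -1 -3 N
6 60/17 12/13 30/17 492/221 -1 -2 W
final -2 -2 S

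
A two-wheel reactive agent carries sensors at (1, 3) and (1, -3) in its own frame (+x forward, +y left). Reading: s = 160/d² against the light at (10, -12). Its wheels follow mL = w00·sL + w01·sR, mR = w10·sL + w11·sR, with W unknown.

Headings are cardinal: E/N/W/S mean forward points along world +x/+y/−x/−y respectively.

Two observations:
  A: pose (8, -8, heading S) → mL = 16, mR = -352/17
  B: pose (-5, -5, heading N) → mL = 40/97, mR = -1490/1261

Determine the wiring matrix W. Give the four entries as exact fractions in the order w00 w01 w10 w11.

1 0 -1 -1

obs A: pose=(8,-8,S) → sL=16, sR=80/17, mL=16, mR=-352/17
obs B: pose=(-5,-5,N) → sL=40/97, sR=10/13, mL=40/97, mR=-1490/1261
sensor matrix S = [[16, 80/17], [40/97, 10/13]]; det S = 222240/21437
solve [mL_A; mL_B] = S·[w00; w01] and [mR_A; mR_B] = S·[w10; w11]:
  w00 = 1, w01 = 0, w10 = -1, w11 = -1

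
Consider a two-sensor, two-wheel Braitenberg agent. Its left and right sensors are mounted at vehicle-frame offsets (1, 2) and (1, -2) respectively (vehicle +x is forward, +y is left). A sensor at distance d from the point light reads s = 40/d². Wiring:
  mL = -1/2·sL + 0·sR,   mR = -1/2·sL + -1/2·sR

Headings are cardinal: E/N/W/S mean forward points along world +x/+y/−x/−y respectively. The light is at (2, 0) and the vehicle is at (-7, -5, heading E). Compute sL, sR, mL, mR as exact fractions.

40/73 40/113 -20/73 -3720/8249

left sensor world pos  = (-6, -3); dL² = 73
right sensor world pos = (-6, -7); dR² = 113
sL = 40/73 = 40/73
sR = 40/113 = 40/113
mL = -1/2·sL + 0·sR = -20/73
mR = -1/2·sL + -1/2·sR = -3720/8249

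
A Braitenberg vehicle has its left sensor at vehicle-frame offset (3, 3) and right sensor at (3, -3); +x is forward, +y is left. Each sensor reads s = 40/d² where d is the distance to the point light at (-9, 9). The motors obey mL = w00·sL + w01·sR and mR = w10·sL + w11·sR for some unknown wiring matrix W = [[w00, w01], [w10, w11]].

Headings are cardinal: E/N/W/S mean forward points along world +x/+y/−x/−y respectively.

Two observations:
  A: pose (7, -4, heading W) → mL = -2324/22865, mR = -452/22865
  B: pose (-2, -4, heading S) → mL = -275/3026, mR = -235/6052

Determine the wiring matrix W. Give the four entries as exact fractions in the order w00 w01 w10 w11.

obs A: pose=(7,-4,W) → sL=8/85, sR=40/269, mL=-2324/22865, mR=-452/22865
obs B: pose=(-2,-4,S) → sL=10/89, sR=5/34, mL=-275/3026, mR=-235/6052
sensor matrix S = [[8/85, 40/269], [10/89, 5/34]]; det S = -19836/6918949
solve [mL_A; mL_B] = S·[w00; w01] and [mR_A; mR_B] = S·[w10; w11]:
  w00 = 1/2, w01 = -1, w10 = -1, w11 = 1/2

1/2 -1 -1 1/2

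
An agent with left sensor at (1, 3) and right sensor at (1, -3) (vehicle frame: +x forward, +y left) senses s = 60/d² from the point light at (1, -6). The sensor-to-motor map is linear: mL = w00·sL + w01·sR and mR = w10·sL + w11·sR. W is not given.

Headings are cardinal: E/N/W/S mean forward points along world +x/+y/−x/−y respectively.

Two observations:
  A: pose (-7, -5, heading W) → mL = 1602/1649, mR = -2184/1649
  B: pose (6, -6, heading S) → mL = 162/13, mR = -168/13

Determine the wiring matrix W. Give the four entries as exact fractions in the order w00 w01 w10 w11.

1/2 1 -1 -1

obs A: pose=(-7,-5,W) → sL=12/17, sR=60/97, mL=1602/1649, mR=-2184/1649
obs B: pose=(6,-6,S) → sL=12/13, sR=12, mL=162/13, mR=-168/13
sensor matrix S = [[12/17, 60/97], [12/13, 12]]; det S = 169344/21437
solve [mL_A; mL_B] = S·[w00; w01] and [mR_A; mR_B] = S·[w10; w11]:
  w00 = 1/2, w01 = 1, w10 = -1, w11 = -1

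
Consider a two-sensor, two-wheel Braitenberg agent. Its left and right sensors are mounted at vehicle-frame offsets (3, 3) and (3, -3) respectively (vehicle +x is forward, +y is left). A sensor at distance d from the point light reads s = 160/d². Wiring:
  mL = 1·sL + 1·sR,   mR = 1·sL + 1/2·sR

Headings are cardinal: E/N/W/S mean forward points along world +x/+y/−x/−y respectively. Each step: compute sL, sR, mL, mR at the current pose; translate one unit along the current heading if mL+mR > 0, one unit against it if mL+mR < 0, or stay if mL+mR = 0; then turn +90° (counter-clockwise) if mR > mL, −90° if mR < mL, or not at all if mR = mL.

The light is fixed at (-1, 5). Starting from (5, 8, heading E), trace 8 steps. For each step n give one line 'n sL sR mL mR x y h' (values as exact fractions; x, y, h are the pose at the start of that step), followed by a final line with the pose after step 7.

n=0: pose=(5,8,E); sL=160/117, sR=160/81; mL=3520/1053, mR=2480/1053; mL+mR=2000/351 → advance +1; mR−mL=-80/81 → turn -1·90°
n=1: pose=(6,8,S); sL=8/5, sR=10; mL=58/5, mR=33/5; mL+mR=91/5 → advance +1; mR−mL=-5 → turn -1·90°
n=2: pose=(6,7,W); sL=160/17, sR=160/41; mL=9280/697, mR=7920/697; mL+mR=17200/697 → advance +1; mR−mL=-80/41 → turn -1·90°
n=3: pose=(5,7,N); sL=80/17, sR=80/53; mL=5600/901, mR=4920/901; mL+mR=10520/901 → advance +1; mR−mL=-40/53 → turn -1·90°
n=4: pose=(5,8,E); sL=160/117, sR=160/81; mL=3520/1053, mR=2480/1053; mL+mR=2000/351 → advance +1; mR−mL=-80/81 → turn -1·90°
n=5: pose=(6,8,S); sL=8/5, sR=10; mL=58/5, mR=33/5; mL+mR=91/5 → advance +1; mR−mL=-5 → turn -1·90°
n=6: pose=(6,7,W); sL=160/17, sR=160/41; mL=9280/697, mR=7920/697; mL+mR=17200/697 → advance +1; mR−mL=-80/41 → turn -1·90°
n=7: pose=(5,7,N); sL=80/17, sR=80/53; mL=5600/901, mR=4920/901; mL+mR=10520/901 → advance +1; mR−mL=-40/53 → turn -1·90°

0 160/117 160/81 3520/1053 2480/1053 5 8 E
1 8/5 10 58/5 33/5 6 8 S
2 160/17 160/41 9280/697 7920/697 6 7 W
3 80/17 80/53 5600/901 4920/901 5 7 N
4 160/117 160/81 3520/1053 2480/1053 5 8 E
5 8/5 10 58/5 33/5 6 8 S
6 160/17 160/41 9280/697 7920/697 6 7 W
7 80/17 80/53 5600/901 4920/901 5 7 N
final 5 8 E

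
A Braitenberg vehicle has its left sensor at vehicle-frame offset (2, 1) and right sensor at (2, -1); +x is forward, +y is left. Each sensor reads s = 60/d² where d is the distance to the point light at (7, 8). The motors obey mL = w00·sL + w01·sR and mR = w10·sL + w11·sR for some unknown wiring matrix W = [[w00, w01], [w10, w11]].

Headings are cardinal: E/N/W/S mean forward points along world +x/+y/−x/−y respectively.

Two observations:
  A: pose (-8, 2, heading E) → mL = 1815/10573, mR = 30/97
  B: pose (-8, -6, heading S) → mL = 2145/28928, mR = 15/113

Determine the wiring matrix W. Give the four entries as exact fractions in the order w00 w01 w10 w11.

1 -1/2 1 0

obs A: pose=(-8,2,E) → sL=30/97, sR=30/109, mL=1815/10573, mR=30/97
obs B: pose=(-8,-6,S) → sL=15/113, sR=15/128, mL=2145/28928, mR=15/113
sensor matrix S = [[30/97, 30/109], [15/113, 15/128]]; det S = -22275/76463936
solve [mL_A; mL_B] = S·[w00; w01] and [mR_A; mR_B] = S·[w10; w11]:
  w00 = 1, w01 = -1/2, w10 = 1, w11 = 0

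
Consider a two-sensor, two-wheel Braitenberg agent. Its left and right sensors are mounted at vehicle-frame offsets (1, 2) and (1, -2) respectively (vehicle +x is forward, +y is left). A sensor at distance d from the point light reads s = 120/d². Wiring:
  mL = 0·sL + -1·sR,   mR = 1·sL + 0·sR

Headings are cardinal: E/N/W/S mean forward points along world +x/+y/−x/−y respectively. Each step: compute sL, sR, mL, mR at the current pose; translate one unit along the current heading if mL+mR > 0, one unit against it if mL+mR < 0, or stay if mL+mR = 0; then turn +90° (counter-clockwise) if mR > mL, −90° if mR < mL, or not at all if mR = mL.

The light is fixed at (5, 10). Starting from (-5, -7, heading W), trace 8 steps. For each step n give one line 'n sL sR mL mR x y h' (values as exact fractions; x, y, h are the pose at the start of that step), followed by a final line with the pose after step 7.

0 60/241 60/173 -60/173 60/241 -5 -7 W
1 120/373 24/89 -24/89 120/373 -4 -7 S
2 3/8 15/58 -15/58 3/8 -4 -8 E
3 120/389 24/65 -24/65 120/389 -3 -8 N
4 20/87 12/37 -12/37 20/87 -3 -9 W
5 24/85 120/481 -120/481 24/85 -2 -9 S
6 1/3 3/13 -3/13 1/3 -2 -10 E
7 24/85 120/377 -120/377 24/85 -1 -10 N
final -1 -11 W

n=0: pose=(-5,-7,W); sL=60/241, sR=60/173; mL=-60/173, mR=60/241; mL+mR=-4080/41693 → advance -1; mR−mL=24840/41693 → turn +1·90°
n=1: pose=(-4,-7,S); sL=120/373, sR=24/89; mL=-24/89, mR=120/373; mL+mR=1728/33197 → advance +1; mR−mL=19632/33197 → turn +1·90°
n=2: pose=(-4,-8,E); sL=3/8, sR=15/58; mL=-15/58, mR=3/8; mL+mR=27/232 → advance +1; mR−mL=147/232 → turn +1·90°
n=3: pose=(-3,-8,N); sL=120/389, sR=24/65; mL=-24/65, mR=120/389; mL+mR=-1536/25285 → advance -1; mR−mL=17136/25285 → turn +1·90°
n=4: pose=(-3,-9,W); sL=20/87, sR=12/37; mL=-12/37, mR=20/87; mL+mR=-304/3219 → advance -1; mR−mL=1784/3219 → turn +1·90°
n=5: pose=(-2,-9,S); sL=24/85, sR=120/481; mL=-120/481, mR=24/85; mL+mR=1344/40885 → advance +1; mR−mL=21744/40885 → turn +1·90°
n=6: pose=(-2,-10,E); sL=1/3, sR=3/13; mL=-3/13, mR=1/3; mL+mR=4/39 → advance +1; mR−mL=22/39 → turn +1·90°
n=7: pose=(-1,-10,N); sL=24/85, sR=120/377; mL=-120/377, mR=24/85; mL+mR=-1152/32045 → advance -1; mR−mL=19248/32045 → turn +1·90°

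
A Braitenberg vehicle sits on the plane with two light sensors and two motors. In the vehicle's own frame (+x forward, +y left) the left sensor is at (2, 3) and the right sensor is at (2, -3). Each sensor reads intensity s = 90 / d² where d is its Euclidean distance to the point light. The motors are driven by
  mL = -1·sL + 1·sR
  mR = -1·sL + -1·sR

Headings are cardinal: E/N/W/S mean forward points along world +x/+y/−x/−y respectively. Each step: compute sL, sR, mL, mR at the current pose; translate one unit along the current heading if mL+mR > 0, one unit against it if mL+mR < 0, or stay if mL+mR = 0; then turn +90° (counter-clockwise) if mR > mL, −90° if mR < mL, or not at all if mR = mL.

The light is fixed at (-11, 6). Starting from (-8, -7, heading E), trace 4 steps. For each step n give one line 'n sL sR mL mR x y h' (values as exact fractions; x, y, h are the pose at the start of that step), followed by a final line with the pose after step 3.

n=0: pose=(-8,-7,E); sL=18/25, sR=90/281; mL=-2808/7025, mR=-7308/7025; mL+mR=-36/25 → advance -1; mR−mL=-180/281 → turn -1·90°
n=1: pose=(-9,-7,S); sL=9/25, sR=45/113; mL=108/2825, mR=-2142/2825; mL+mR=-18/25 → advance -1; mR−mL=-90/113 → turn -1·90°
n=2: pose=(-9,-6,W); sL=2/5, sR=10/9; mL=32/45, mR=-68/45; mL+mR=-4/5 → advance -1; mR−mL=-20/9 → turn -1·90°
n=3: pose=(-8,-6,N); sL=9/10, sR=45/68; mL=-81/340, mR=-531/340; mL+mR=-9/5 → advance -1; mR−mL=-45/34 → turn -1·90°

0 18/25 90/281 -2808/7025 -7308/7025 -8 -7 E
1 9/25 45/113 108/2825 -2142/2825 -9 -7 S
2 2/5 10/9 32/45 -68/45 -9 -6 W
3 9/10 45/68 -81/340 -531/340 -8 -6 N
final -8 -7 E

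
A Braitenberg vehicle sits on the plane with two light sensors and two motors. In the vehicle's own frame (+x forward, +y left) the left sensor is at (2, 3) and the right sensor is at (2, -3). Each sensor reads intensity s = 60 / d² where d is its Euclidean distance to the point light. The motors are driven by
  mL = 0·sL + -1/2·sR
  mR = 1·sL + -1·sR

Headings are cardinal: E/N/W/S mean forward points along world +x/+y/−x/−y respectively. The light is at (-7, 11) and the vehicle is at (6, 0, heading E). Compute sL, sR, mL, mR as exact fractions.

left sensor world pos  = (8, 3); dL² = 289
right sensor world pos = (8, -3); dR² = 421
sL = 60/289 = 60/289
sR = 60/421 = 60/421
mL = 0·sL + -1/2·sR = -30/421
mR = 1·sL + -1·sR = 7920/121669

60/289 60/421 -30/421 7920/121669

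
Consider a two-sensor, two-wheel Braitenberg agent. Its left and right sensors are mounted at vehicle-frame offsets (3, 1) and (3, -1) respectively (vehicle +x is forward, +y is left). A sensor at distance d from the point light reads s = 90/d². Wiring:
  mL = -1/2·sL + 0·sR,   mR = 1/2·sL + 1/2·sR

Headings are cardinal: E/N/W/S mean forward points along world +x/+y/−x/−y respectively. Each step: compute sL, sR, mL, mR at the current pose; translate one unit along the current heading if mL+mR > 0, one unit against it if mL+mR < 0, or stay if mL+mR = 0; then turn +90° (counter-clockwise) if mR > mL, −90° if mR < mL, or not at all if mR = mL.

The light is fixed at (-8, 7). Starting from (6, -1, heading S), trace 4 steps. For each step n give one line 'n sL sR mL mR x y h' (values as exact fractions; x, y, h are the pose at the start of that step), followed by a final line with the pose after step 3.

n=0: pose=(6,-1,S); sL=45/173, sR=9/29; mL=-45/346, mR=1431/5017; mL+mR=9/58 → advance +1; mR−mL=4167/10034 → turn +1·90°
n=1: pose=(6,-2,E); sL=90/353, sR=90/389; mL=-45/353, mR=33390/137317; mL+mR=45/389 → advance +1; mR−mL=50895/137317 → turn +1·90°
n=2: pose=(7,-2,N); sL=45/116, sR=45/146; mL=-45/232, mR=5895/16936; mL+mR=45/292 → advance +1; mR−mL=2295/4234 → turn +1·90°
n=3: pose=(7,-1,W); sL=2/5, sR=90/193; mL=-1/5, mR=418/965; mL+mR=45/193 → advance +1; mR−mL=611/965 → turn +1·90°

0 45/173 9/29 -45/346 1431/5017 6 -1 S
1 90/353 90/389 -45/353 33390/137317 6 -2 E
2 45/116 45/146 -45/232 5895/16936 7 -2 N
3 2/5 90/193 -1/5 418/965 7 -1 W
final 6 -1 S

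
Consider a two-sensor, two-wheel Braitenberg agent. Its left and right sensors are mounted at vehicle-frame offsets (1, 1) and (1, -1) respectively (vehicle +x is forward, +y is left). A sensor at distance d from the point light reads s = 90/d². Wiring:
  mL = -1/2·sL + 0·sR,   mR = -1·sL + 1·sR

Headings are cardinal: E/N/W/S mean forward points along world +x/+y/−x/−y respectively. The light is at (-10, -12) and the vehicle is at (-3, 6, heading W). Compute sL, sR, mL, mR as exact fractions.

18/65 90/397 -9/65 -1296/25805

left sensor world pos  = (-4, 5); dL² = 325
right sensor world pos = (-4, 7); dR² = 397
sL = 90/325 = 18/65
sR = 90/397 = 90/397
mL = -1/2·sL + 0·sR = -9/65
mR = -1·sL + 1·sR = -1296/25805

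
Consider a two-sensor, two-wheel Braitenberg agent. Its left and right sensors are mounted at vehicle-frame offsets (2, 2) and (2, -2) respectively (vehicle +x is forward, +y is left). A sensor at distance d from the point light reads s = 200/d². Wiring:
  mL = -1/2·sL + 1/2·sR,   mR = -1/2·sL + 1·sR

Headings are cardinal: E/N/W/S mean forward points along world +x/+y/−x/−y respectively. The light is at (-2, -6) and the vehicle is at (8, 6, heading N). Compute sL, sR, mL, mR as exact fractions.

left sensor world pos  = (6, 8); dL² = 260
right sensor world pos = (10, 8); dR² = 340
sL = 200/260 = 10/13
sR = 200/340 = 10/17
mL = -1/2·sL + 1/2·sR = -20/221
mR = -1/2·sL + 1·sR = 45/221

10/13 10/17 -20/221 45/221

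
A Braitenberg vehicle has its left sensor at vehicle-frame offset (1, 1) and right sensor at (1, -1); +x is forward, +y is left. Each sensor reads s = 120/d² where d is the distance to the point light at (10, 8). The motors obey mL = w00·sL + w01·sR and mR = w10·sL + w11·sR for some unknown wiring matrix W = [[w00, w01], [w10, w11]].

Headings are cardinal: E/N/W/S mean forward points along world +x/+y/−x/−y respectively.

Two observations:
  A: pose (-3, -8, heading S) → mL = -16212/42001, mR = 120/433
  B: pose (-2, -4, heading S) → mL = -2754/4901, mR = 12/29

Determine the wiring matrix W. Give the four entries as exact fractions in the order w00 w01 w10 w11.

-1/2 -1 1 0

obs A: pose=(-3,-8,S) → sL=120/433, sR=24/97, mL=-16212/42001, mR=120/433
obs B: pose=(-2,-4,S) → sL=12/29, sR=60/169, mL=-2754/4901, mR=12/29
sensor matrix S = [[120/433, 24/97], [12/29, 60/169]]; det S = -821376/205846901
solve [mL_A; mL_B] = S·[w00; w01] and [mR_A; mR_B] = S·[w10; w11]:
  w00 = -1/2, w01 = -1, w10 = 1, w11 = 0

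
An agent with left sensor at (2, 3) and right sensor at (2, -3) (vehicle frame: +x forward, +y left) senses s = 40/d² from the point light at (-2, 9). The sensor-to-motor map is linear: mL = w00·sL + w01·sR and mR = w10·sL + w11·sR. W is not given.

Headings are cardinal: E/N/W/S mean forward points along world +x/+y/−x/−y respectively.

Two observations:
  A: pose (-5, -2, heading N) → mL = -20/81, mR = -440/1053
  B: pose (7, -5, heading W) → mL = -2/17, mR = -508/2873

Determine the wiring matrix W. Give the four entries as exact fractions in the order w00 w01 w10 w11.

0 -1/2 -1/2 -1/2

obs A: pose=(-5,-2,N) → sL=40/117, sR=40/81, mL=-20/81, mR=-440/1053
obs B: pose=(7,-5,W) → sL=20/169, sR=4/17, mL=-2/17, mR=-508/2873
sensor matrix S = [[40/117, 40/81], [20/169, 4/17]]; det S = 5120/232713
solve [mL_A; mL_B] = S·[w00; w01] and [mR_A; mR_B] = S·[w10; w11]:
  w00 = 0, w01 = -1/2, w10 = -1/2, w11 = -1/2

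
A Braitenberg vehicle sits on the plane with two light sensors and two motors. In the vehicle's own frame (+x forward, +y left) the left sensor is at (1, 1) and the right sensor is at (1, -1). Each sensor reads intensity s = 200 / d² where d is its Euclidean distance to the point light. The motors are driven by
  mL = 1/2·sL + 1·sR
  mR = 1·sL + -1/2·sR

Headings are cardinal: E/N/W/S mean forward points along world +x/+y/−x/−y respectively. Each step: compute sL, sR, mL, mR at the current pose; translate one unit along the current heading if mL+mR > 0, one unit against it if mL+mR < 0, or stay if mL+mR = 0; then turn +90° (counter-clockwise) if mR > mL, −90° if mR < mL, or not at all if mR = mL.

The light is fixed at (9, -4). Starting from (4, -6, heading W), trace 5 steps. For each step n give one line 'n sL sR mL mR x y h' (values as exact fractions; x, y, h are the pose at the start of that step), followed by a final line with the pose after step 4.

0 40/9 200/37 2540/333 580/333 4 -6 W
1 4 100/13 126/13 2/13 3 -6 N
2 8 200/29 316/29 132/29 3 -5 E
3 10 5 10 15/2 4 -5 S
4 40/9 200/37 2540/333 580/333 4 -6 W
final 3 -6 N

n=0: pose=(4,-6,W); sL=40/9, sR=200/37; mL=2540/333, mR=580/333; mL+mR=1040/111 → advance +1; mR−mL=-1960/333 → turn -1·90°
n=1: pose=(3,-6,N); sL=4, sR=100/13; mL=126/13, mR=2/13; mL+mR=128/13 → advance +1; mR−mL=-124/13 → turn -1·90°
n=2: pose=(3,-5,E); sL=8, sR=200/29; mL=316/29, mR=132/29; mL+mR=448/29 → advance +1; mR−mL=-184/29 → turn -1·90°
n=3: pose=(4,-5,S); sL=10, sR=5; mL=10, mR=15/2; mL+mR=35/2 → advance +1; mR−mL=-5/2 → turn -1·90°
n=4: pose=(4,-6,W); sL=40/9, sR=200/37; mL=2540/333, mR=580/333; mL+mR=1040/111 → advance +1; mR−mL=-1960/333 → turn -1·90°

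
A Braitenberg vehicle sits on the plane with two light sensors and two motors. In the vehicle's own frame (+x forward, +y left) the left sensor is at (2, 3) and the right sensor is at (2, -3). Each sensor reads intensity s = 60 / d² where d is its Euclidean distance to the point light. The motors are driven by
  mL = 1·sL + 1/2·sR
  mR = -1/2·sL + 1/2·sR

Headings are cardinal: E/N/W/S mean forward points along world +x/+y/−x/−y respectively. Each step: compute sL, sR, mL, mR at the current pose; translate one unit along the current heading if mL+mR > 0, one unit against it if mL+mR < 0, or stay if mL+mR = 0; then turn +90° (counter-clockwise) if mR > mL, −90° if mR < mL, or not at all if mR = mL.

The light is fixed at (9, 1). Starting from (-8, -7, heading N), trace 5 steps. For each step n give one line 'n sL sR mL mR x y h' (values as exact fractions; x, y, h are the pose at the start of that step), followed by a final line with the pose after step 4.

0 15/109 15/58 3375/12644 765/12644 -8 -7 N
1 60/241 12/65 5346/15665 -504/15665 -8 -6 E
2 6/25 30/221 1701/5525 -288/5525 -7 -6 S
3 12/89 60/349 6858/31061 576/31061 -7 -7 W
4 15/109 15/58 3375/12644 765/12644 -8 -7 N
final -8 -6 E

n=0: pose=(-8,-7,N); sL=15/109, sR=15/58; mL=3375/12644, mR=765/12644; mL+mR=1035/3161 → advance +1; mR−mL=-45/218 → turn -1·90°
n=1: pose=(-8,-6,E); sL=60/241, sR=12/65; mL=5346/15665, mR=-504/15665; mL+mR=4842/15665 → advance +1; mR−mL=-90/241 → turn -1·90°
n=2: pose=(-7,-6,S); sL=6/25, sR=30/221; mL=1701/5525, mR=-288/5525; mL+mR=1413/5525 → advance +1; mR−mL=-9/25 → turn -1·90°
n=3: pose=(-7,-7,W); sL=12/89, sR=60/349; mL=6858/31061, mR=576/31061; mL+mR=7434/31061 → advance +1; mR−mL=-18/89 → turn -1·90°
n=4: pose=(-8,-7,N); sL=15/109, sR=15/58; mL=3375/12644, mR=765/12644; mL+mR=1035/3161 → advance +1; mR−mL=-45/218 → turn -1·90°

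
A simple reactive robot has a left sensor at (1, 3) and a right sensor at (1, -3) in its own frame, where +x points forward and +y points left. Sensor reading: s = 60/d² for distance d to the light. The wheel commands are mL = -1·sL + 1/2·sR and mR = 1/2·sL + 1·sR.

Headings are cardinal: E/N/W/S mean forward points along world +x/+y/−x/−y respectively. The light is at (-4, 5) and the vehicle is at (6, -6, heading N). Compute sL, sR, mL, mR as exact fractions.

60/149 60/269 -11670/40081 17010/40081

left sensor world pos  = (3, -5); dL² = 149
right sensor world pos = (9, -5); dR² = 269
sL = 60/149 = 60/149
sR = 60/269 = 60/269
mL = -1·sL + 1/2·sR = -11670/40081
mR = 1/2·sL + 1·sR = 17010/40081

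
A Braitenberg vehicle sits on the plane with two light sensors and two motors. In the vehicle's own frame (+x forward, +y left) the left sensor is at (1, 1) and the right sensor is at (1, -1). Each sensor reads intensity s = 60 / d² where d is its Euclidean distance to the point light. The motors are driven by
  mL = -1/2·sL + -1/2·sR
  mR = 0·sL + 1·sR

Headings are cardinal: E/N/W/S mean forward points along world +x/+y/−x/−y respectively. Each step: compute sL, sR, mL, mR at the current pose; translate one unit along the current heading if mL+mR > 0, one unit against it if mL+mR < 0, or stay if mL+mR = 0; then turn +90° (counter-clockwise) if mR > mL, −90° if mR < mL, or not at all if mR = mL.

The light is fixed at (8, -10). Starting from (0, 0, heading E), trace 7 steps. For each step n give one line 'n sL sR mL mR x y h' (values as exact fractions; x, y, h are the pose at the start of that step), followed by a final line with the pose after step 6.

n=0: pose=(0,0,E); sL=6/17, sR=6/13; mL=-90/221, mR=6/13; mL+mR=12/221 → advance +1; mR−mL=192/221 → turn +1·90°
n=1: pose=(1,0,N); sL=12/37, sR=60/157; mL=-2052/5809, mR=60/157; mL+mR=168/5809 → advance +1; mR−mL=4272/5809 → turn +1·90°
n=2: pose=(1,1,W); sL=15/41, sR=15/52; mL=-1395/4264, mR=15/52; mL+mR=-165/4264 → advance -1; mR−mL=2625/4264 → turn +1·90°
n=3: pose=(2,1,S); sL=12/25, sR=60/149; mL=-1644/3725, mR=60/149; mL+mR=-144/3725 → advance -1; mR−mL=3144/3725 → turn +1·90°
n=4: pose=(2,2,E); sL=30/97, sR=30/73; mL=-2550/7081, mR=30/73; mL+mR=360/7081 → advance +1; mR−mL=5460/7081 → turn +1·90°
n=5: pose=(3,2,N); sL=12/41, sR=12/37; mL=-468/1517, mR=12/37; mL+mR=24/1517 → advance +1; mR−mL=960/1517 → turn +1·90°
n=6: pose=(3,3,W); sL=1/3, sR=15/58; mL=-103/348, mR=15/58; mL+mR=-13/348 → advance -1; mR−mL=193/348 → turn +1·90°

0 6/17 6/13 -90/221 6/13 0 0 E
1 12/37 60/157 -2052/5809 60/157 1 0 N
2 15/41 15/52 -1395/4264 15/52 1 1 W
3 12/25 60/149 -1644/3725 60/149 2 1 S
4 30/97 30/73 -2550/7081 30/73 2 2 E
5 12/41 12/37 -468/1517 12/37 3 2 N
6 1/3 15/58 -103/348 15/58 3 3 W
final 4 3 S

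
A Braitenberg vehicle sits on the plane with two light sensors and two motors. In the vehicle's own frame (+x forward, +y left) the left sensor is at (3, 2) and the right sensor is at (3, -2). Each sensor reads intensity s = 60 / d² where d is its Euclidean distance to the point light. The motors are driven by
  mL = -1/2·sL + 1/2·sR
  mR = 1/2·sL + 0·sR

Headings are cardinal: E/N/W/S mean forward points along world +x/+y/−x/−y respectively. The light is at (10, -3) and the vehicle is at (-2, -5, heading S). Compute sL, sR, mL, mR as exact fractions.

12/25 60/221 -576/5525 6/25

left sensor world pos  = (0, -8); dL² = 125
right sensor world pos = (-4, -8); dR² = 221
sL = 60/125 = 12/25
sR = 60/221 = 60/221
mL = -1/2·sL + 1/2·sR = -576/5525
mR = 1/2·sL + 0·sR = 6/25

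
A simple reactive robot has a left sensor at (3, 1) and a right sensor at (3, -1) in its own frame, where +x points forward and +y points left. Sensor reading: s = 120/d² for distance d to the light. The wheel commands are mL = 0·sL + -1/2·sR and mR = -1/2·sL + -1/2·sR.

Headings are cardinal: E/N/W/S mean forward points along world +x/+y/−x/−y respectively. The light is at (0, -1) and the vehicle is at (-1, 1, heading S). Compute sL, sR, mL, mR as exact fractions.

left sensor world pos  = (0, -2); dL² = 1
right sensor world pos = (-2, -2); dR² = 5
sL = 120/1 = 120
sR = 120/5 = 24
mL = 0·sL + -1/2·sR = -12
mR = -1/2·sL + -1/2·sR = -72

120 24 -12 -72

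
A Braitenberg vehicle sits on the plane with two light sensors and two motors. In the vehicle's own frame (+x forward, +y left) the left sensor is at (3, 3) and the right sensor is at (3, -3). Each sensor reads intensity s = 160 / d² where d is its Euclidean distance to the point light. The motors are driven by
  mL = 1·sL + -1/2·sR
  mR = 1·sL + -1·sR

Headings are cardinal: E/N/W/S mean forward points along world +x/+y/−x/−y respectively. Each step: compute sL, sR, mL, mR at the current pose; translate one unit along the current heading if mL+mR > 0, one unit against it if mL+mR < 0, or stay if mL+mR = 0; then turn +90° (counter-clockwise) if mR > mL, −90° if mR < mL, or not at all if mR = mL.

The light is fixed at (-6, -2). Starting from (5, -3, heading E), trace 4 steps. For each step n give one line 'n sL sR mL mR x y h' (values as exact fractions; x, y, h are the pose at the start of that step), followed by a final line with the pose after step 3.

n=0: pose=(5,-3,E); sL=4/5, sR=40/53; mL=112/265, mR=12/265; mL+mR=124/265 → advance +1; mR−mL=-20/53 → turn -1·90°
n=1: pose=(6,-3,S); sL=160/241, sR=160/97; mL=-3760/23377, mR=-23040/23377; mL+mR=-26800/23377 → advance -1; mR−mL=-80/97 → turn -1·90°
n=2: pose=(6,-2,W); sL=16/9, sR=16/9; mL=8/9, mR=0; mL+mR=8/9 → advance +1; mR−mL=-8/9 → turn -1·90°
n=3: pose=(5,-2,N); sL=160/73, sR=32/41; mL=5392/2993, mR=4224/2993; mL+mR=9616/2993 → advance +1; mR−mL=-16/41 → turn -1·90°

0 4/5 40/53 112/265 12/265 5 -3 E
1 160/241 160/97 -3760/23377 -23040/23377 6 -3 S
2 16/9 16/9 8/9 0 6 -2 W
3 160/73 32/41 5392/2993 4224/2993 5 -2 N
final 5 -1 E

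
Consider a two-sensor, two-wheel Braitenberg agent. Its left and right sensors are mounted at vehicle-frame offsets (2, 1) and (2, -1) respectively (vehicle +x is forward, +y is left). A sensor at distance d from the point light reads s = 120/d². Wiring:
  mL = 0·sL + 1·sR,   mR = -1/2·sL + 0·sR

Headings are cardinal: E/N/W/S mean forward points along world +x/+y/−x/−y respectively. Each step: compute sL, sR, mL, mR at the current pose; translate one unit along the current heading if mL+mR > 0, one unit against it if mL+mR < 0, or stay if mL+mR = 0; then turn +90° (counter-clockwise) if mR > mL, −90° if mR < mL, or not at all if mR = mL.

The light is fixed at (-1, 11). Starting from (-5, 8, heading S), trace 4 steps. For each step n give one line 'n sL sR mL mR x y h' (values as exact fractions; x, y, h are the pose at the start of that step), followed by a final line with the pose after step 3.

0 60/17 12/5 12/5 -30/17 -5 8 S
1 120/61 8/3 8/3 -60/61 -5 7 W
2 3 6 6 -3/2 -6 7 N
3 120/13 24/5 24/5 -60/13 -6 8 E
final -5 8 S

n=0: pose=(-5,8,S); sL=60/17, sR=12/5; mL=12/5, mR=-30/17; mL+mR=54/85 → advance +1; mR−mL=-354/85 → turn -1·90°
n=1: pose=(-5,7,W); sL=120/61, sR=8/3; mL=8/3, mR=-60/61; mL+mR=308/183 → advance +1; mR−mL=-668/183 → turn -1·90°
n=2: pose=(-6,7,N); sL=3, sR=6; mL=6, mR=-3/2; mL+mR=9/2 → advance +1; mR−mL=-15/2 → turn -1·90°
n=3: pose=(-6,8,E); sL=120/13, sR=24/5; mL=24/5, mR=-60/13; mL+mR=12/65 → advance +1; mR−mL=-612/65 → turn -1·90°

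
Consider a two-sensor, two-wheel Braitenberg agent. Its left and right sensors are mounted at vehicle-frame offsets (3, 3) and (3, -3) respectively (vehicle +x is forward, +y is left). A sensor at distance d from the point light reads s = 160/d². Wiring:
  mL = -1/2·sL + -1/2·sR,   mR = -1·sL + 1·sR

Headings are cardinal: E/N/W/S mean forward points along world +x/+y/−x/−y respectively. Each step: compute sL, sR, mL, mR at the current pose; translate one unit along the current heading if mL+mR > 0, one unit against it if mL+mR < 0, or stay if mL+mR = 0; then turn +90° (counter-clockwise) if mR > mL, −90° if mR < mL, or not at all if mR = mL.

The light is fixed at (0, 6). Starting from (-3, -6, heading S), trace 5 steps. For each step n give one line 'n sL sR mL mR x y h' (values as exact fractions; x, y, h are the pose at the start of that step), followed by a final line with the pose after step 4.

n=0: pose=(-3,-6,S); sL=32/45, sR=160/261; mL=-96/145, mR=-128/1305; mL+mR=-992/1305 → advance -1; mR−mL=736/1305 → turn +1·90°
n=1: pose=(-3,-5,E); sL=5/2, sR=40/49; mL=-325/196, mR=-165/98; mL+mR=-655/196 → advance -1; mR−mL=-5/196 → turn -1·90°
n=2: pose=(-4,-5,S); sL=160/197, sR=32/49; mL=-7072/9653, mR=-1536/9653; mL+mR=-8608/9653 → advance -1; mR−mL=5536/9653 → turn +1·90°
n=3: pose=(-4,-4,E); sL=16/5, sR=16/17; mL=-176/85, mR=-192/85; mL+mR=-368/85 → advance -1; mR−mL=-16/85 → turn -1·90°
n=4: pose=(-5,-4,S); sL=160/173, sR=160/233; mL=-32480/40309, mR=-9600/40309; mL+mR=-42080/40309 → advance -1; mR−mL=22880/40309 → turn +1·90°

0 32/45 160/261 -96/145 -128/1305 -3 -6 S
1 5/2 40/49 -325/196 -165/98 -3 -5 E
2 160/197 32/49 -7072/9653 -1536/9653 -4 -5 S
3 16/5 16/17 -176/85 -192/85 -4 -4 E
4 160/173 160/233 -32480/40309 -9600/40309 -5 -4 S
final -5 -3 E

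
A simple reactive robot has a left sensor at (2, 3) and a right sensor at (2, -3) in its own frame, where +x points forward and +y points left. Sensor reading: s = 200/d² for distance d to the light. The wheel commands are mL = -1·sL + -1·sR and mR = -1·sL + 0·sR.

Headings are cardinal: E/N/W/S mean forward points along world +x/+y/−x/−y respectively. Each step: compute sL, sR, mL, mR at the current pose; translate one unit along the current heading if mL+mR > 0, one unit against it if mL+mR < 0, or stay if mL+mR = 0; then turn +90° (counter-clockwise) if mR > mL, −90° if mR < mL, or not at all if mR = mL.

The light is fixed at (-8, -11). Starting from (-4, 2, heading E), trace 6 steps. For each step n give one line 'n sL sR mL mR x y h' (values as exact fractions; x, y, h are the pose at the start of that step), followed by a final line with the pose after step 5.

n=0: pose=(-4,2,E); sL=50/73, sR=25/17; mL=-2675/1241, mR=-50/73; mL+mR=-3525/1241 → advance -1; mR−mL=25/17 → turn +1·90°
n=1: pose=(-5,2,N); sL=8/9, sR=200/261; mL=-48/29, mR=-8/9; mL+mR=-664/261 → advance -1; mR−mL=200/261 → turn +1·90°
n=2: pose=(-5,1,W); sL=100/41, sR=100/113; mL=-15400/4633, mR=-100/41; mL+mR=-26700/4633 → advance -1; mR−mL=100/113 → turn +1·90°
n=3: pose=(-4,1,S); sL=200/149, sR=200/101; mL=-50000/15049, mR=-200/149; mL+mR=-70200/15049 → advance -1; mR−mL=200/101 → turn +1·90°
n=4: pose=(-4,2,E); sL=50/73, sR=25/17; mL=-2675/1241, mR=-50/73; mL+mR=-3525/1241 → advance -1; mR−mL=25/17 → turn +1·90°
n=5: pose=(-5,2,N); sL=8/9, sR=200/261; mL=-48/29, mR=-8/9; mL+mR=-664/261 → advance -1; mR−mL=200/261 → turn +1·90°

0 50/73 25/17 -2675/1241 -50/73 -4 2 E
1 8/9 200/261 -48/29 -8/9 -5 2 N
2 100/41 100/113 -15400/4633 -100/41 -5 1 W
3 200/149 200/101 -50000/15049 -200/149 -4 1 S
4 50/73 25/17 -2675/1241 -50/73 -4 2 E
5 8/9 200/261 -48/29 -8/9 -5 2 N
final -5 1 W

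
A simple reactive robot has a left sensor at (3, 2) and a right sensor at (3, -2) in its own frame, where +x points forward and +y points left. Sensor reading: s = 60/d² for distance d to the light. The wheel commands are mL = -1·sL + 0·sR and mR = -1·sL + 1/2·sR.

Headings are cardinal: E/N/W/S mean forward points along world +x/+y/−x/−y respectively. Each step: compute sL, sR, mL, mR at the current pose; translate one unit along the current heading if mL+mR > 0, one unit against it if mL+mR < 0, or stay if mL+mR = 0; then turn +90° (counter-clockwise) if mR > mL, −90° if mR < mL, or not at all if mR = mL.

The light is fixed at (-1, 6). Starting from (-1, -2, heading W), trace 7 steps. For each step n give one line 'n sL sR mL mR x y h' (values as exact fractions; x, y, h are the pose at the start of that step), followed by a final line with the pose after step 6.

n=0: pose=(-1,-2,W); sL=60/109, sR=4/3; mL=-60/109, mR=38/327; mL+mR=-142/327 → advance -1; mR−mL=2/3 → turn +1·90°
n=1: pose=(0,-2,S); sL=6/13, sR=30/61; mL=-6/13, mR=-171/793; mL+mR=-537/793 → advance -1; mR−mL=15/61 → turn +1·90°
n=2: pose=(0,-1,E); sL=60/41, sR=60/97; mL=-60/41, mR=-4590/3977; mL+mR=-10410/3977 → advance -1; mR−mL=30/97 → turn +1·90°
n=3: pose=(-1,-1,N); sL=3, sR=3; mL=-3, mR=-3/2; mL+mR=-9/2 → advance -1; mR−mL=3/2 → turn +1·90°
n=4: pose=(-1,-2,W); sL=60/109, sR=4/3; mL=-60/109, mR=38/327; mL+mR=-142/327 → advance -1; mR−mL=2/3 → turn +1·90°
n=5: pose=(0,-2,S); sL=6/13, sR=30/61; mL=-6/13, mR=-171/793; mL+mR=-537/793 → advance -1; mR−mL=15/61 → turn +1·90°
n=6: pose=(0,-1,E); sL=60/41, sR=60/97; mL=-60/41, mR=-4590/3977; mL+mR=-10410/3977 → advance -1; mR−mL=30/97 → turn +1·90°

0 60/109 4/3 -60/109 38/327 -1 -2 W
1 6/13 30/61 -6/13 -171/793 0 -2 S
2 60/41 60/97 -60/41 -4590/3977 0 -1 E
3 3 3 -3 -3/2 -1 -1 N
4 60/109 4/3 -60/109 38/327 -1 -2 W
5 6/13 30/61 -6/13 -171/793 0 -2 S
6 60/41 60/97 -60/41 -4590/3977 0 -1 E
final -1 -1 N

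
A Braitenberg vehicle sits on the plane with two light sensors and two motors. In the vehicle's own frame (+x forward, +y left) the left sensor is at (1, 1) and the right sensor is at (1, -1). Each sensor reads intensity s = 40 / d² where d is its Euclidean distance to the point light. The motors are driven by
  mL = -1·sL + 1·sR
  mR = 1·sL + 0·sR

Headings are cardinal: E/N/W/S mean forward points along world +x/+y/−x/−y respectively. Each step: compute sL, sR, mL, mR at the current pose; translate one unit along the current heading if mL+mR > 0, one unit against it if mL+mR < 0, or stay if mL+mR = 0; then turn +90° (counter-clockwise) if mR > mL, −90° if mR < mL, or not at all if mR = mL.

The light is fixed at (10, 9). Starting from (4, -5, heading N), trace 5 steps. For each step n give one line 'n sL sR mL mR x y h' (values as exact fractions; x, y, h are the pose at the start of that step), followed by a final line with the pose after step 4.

0 20/109 20/97 240/10573 20/109 4 -5 N
1 8/49 40/193 416/9457 8/49 4 -4 W
2 5/29 2/13 -7/377 5/29 3 -4 S
3 8/41 40/261 -448/10701 8/41 3 -5 E
4 20/109 20/97 240/10573 20/109 4 -5 N
final 4 -4 W

n=0: pose=(4,-5,N); sL=20/109, sR=20/97; mL=240/10573, mR=20/109; mL+mR=20/97 → advance +1; mR−mL=1700/10573 → turn +1·90°
n=1: pose=(4,-4,W); sL=8/49, sR=40/193; mL=416/9457, mR=8/49; mL+mR=40/193 → advance +1; mR−mL=1128/9457 → turn +1·90°
n=2: pose=(3,-4,S); sL=5/29, sR=2/13; mL=-7/377, mR=5/29; mL+mR=2/13 → advance +1; mR−mL=72/377 → turn +1·90°
n=3: pose=(3,-5,E); sL=8/41, sR=40/261; mL=-448/10701, mR=8/41; mL+mR=40/261 → advance +1; mR−mL=2536/10701 → turn +1·90°
n=4: pose=(4,-5,N); sL=20/109, sR=20/97; mL=240/10573, mR=20/109; mL+mR=20/97 → advance +1; mR−mL=1700/10573 → turn +1·90°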